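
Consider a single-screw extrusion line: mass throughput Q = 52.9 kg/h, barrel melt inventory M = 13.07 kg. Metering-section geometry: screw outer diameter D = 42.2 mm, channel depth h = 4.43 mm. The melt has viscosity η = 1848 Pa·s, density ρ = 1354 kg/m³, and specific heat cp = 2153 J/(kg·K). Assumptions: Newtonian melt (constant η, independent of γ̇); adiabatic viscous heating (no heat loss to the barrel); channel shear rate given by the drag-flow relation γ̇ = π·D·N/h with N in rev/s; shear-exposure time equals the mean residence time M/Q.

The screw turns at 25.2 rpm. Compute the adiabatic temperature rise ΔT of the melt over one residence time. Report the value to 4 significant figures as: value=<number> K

Convert throughput: Q = 52.9 kg/h = 52.9/3600 = 0.0146944 kg/s
t_res = M / Q_s = 13.07 ÷ 0.0146944 = 889.452 s
D = 42.2 mm = 0.0422 m;  h = 4.43 mm = 0.00443 m;  N = 25.2 rpm / 60 = 0.42 rev/s
γ̇ = π D N / h = (π)(0.0422)(0.42) / 0.00443 = 12.5692 s⁻¹
Adiabatic rise: ΔT = η γ̇² t_res / (ρ cp) = 1848·(12.5692)²·889.452 / (1354·2153) = 89.0794 K

value=89.08 K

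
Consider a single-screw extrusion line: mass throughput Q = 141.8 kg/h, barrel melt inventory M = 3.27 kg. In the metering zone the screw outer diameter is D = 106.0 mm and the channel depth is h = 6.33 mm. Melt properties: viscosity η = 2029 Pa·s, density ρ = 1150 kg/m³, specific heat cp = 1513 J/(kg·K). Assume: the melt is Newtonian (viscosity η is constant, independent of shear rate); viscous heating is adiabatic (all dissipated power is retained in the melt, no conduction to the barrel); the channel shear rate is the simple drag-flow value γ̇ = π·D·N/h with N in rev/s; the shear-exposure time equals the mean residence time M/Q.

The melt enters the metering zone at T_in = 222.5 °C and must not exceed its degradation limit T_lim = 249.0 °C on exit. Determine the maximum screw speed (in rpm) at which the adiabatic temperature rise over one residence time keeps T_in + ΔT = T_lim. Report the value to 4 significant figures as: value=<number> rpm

value=18.87 rpm

Q_s = Q / 3600 = 141.8 / 3600 = 0.0393889 kg/s
Mean residence time: t_res = M/Q_s = 3.27 kg / 0.0393889 kg/s = 83.0183 s
Convert to metres: D = 0.106 m, h = 0.00633 m
ΔT_a = T_lim − T_in = 249.0 − 222.5 = 26.5 K
γ̇_max² = ΔT_a·ρ·cp / (η·t_res) = [26.5 × 1150 × 1513] / [2029 × 83.0183] = 273.733 s⁻²
γ̇_max = sqrt(273.733) = 16.5449 s⁻¹
Solve γ̇ = πDN/h for N: N_max = γ̇_max·h/(π·D) = 16.5449 × 0.00633 / (π × 0.106) = 0.314493 rev/s = 18.8696 rpm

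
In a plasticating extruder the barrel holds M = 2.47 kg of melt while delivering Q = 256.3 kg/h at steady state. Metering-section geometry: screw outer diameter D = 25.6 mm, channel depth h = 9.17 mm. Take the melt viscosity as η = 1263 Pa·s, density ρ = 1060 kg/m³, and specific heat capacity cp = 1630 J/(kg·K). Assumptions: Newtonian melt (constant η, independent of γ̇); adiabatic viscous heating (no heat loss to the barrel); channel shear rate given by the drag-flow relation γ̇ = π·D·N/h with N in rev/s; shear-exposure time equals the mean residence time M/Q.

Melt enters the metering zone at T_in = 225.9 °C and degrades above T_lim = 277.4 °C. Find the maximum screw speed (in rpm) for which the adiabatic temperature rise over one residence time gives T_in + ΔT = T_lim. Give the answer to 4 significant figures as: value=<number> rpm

Q_s = Q / 3600 = 256.3 / 3600 = 0.0711944 kg/s
Mean residence time: t_res = M/Q_s = 2.47 kg / 0.0711944 kg/s = 34.6937 s
Convert to metres: D = 0.0256 m, h = 0.00917 m
ΔT_a = T_lim − T_in = 277.4 °C − 225.9 °C = 51.5 K
γ̇_max² = ΔT_a·ρ·cp / (η·t_res) = [51.5 × 1060 × 1630] / [1263 × 34.6937] = 2030.7 s⁻²
γ̇_max = sqrt(2030.7) = 45.0633 s⁻¹
N_max = γ̇_max h / (πD) = 45.0633·0.00917/(π·0.0256) = 5.1381 rev/s → ×60 = 308.286 rpm

value=308.3 rpm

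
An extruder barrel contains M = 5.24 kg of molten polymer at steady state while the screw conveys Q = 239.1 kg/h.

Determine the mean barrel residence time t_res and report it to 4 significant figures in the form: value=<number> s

Q_s = Q / 3600 = 239.1 / 3600 = 0.0664167 kg/s
Mean residence time: t_res = M/Q_s = 5.24 kg / 0.0664167 kg/s = 78.8959 s

value=78.90 s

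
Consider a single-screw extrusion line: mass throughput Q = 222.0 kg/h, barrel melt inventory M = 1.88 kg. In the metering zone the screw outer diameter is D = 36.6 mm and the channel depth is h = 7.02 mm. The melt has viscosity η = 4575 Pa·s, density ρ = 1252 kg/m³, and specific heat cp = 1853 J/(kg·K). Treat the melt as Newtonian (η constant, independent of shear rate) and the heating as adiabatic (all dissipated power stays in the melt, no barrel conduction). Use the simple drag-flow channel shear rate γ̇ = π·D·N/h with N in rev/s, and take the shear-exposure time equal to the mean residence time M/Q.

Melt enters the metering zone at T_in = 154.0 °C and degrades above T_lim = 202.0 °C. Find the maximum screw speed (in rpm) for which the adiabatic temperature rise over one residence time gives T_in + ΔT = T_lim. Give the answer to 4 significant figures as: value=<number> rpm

value=103.5 rpm

Convert throughput: Q = 222.0 kg/h = 222.0/3600 = 0.0616667 kg/s
t_res = M / Q_s = 1.88 ÷ 0.0616667 = 30.4865 s
Convert to metres: D = 0.0366 m, h = 0.00702 m
Allowable rise: ΔT_a = T_lim − T_in = 202.0 − 154.0 = 48 K
γ̇_max² = ΔT_a·ρ·cp/(η·t_res) = 48·1252·1853/(4575·30.4865) = 798.404 s⁻²
γ̇_max = sqrt(798.404) = 28.256 s⁻¹
N_max = γ̇_max h / (πD) = 28.256·0.00702/(π·0.0366) = 1.72511 rev/s → ×60 = 103.507 rpm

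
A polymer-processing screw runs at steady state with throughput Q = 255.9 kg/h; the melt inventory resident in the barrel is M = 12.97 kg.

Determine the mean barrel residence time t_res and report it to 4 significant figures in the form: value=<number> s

Q_s = Q / 3600 = 255.9 / 3600 = 0.0710833 kg/s
t_res = M / Q_s = 12.97 / 0.0710833 = 182.462 s

value=182.5 s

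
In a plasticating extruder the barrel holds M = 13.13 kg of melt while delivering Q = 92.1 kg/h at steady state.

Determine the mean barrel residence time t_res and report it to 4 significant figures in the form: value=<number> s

value=513.2 s

Throughput in SI: Q_s = 92.1 kg/h ÷ 3600 s/h = 0.0255833 kg/s
Mean residence time: t_res = M/Q_s = 13.13 kg / 0.0255833 kg/s = 513.225 s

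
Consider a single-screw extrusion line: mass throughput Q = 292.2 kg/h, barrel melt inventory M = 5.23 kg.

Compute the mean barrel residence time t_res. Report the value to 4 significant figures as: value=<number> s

value=64.44 s

Q_s = Q / 3600 = 292.2 / 3600 = 0.0811667 kg/s
Mean residence time: t_res = M/Q_s = 5.23 kg / 0.0811667 kg/s = 64.4353 s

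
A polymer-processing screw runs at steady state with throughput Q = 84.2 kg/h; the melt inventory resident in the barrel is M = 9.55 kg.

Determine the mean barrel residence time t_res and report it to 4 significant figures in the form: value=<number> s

Throughput in SI: Q_s = 84.2 kg/h ÷ 3600 s/h = 0.0233889 kg/s
t_res = M / Q_s = 9.55 ÷ 0.0233889 = 408.314 s

value=408.3 s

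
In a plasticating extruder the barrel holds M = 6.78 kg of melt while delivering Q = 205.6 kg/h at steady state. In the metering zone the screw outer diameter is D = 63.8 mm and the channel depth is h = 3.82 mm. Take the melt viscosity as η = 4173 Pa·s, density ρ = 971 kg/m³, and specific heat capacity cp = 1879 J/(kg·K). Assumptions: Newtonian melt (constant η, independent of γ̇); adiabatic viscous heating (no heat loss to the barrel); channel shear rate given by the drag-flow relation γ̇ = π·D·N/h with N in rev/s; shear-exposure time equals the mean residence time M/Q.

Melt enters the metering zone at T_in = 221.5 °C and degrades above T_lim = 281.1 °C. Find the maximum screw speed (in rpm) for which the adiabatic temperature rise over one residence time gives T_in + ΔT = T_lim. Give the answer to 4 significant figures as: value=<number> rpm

value=16.94 rpm

Convert throughput: Q = 205.6 kg/h = 205.6/3600 = 0.0571111 kg/s
Mean residence time: t_res = M/Q_s = 6.78 kg / 0.0571111 kg/s = 118.716 s
Convert to metres: D = 0.0638 m, h = 0.00382 m
Allowable rise: ΔT_a = T_lim − T_in = 281.1 − 221.5 = 59.6 K
γ̇_max² = ΔT_a·ρ·cp/(η·t_res) = 59.6·971·1879/(4173·118.716) = 219.5 s⁻²
γ̇_max = sqrt(219.5) = 14.8155 s⁻¹
N_max = γ̇_max h / (πD) = 14.8155·0.00382/(π·0.0638) = 0.282365 rev/s → ×60 = 16.9419 rpm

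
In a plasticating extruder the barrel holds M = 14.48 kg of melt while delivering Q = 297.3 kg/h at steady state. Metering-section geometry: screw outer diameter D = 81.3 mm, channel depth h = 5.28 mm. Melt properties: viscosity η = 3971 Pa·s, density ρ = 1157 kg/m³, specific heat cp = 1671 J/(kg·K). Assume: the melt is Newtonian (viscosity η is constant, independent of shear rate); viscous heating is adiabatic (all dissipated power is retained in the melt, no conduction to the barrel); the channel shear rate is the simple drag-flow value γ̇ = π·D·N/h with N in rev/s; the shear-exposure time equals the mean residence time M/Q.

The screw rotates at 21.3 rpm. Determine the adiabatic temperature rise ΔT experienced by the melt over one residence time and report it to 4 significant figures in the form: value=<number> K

value=106.2 K

Q_s = Q / 3600 = 297.3 / 3600 = 0.0825833 kg/s
Mean residence time: t_res = M/Q_s = 14.48 kg / 0.0825833 kg/s = 175.338 s
D = 81.3 mm = 0.0813 m;  h = 5.28 mm = 0.00528 m;  N = 21.3 rpm / 60 = 0.355 rev/s
γ̇ = π·D·N / h = π · 0.0813 · 0.355 / 0.00528 = 17.1726 s⁻¹
Adiabatic rise: ΔT = η γ̇² t_res / (ρ cp) = 3971·(17.1726)²·175.338 / (1157·1671) = 106.203 K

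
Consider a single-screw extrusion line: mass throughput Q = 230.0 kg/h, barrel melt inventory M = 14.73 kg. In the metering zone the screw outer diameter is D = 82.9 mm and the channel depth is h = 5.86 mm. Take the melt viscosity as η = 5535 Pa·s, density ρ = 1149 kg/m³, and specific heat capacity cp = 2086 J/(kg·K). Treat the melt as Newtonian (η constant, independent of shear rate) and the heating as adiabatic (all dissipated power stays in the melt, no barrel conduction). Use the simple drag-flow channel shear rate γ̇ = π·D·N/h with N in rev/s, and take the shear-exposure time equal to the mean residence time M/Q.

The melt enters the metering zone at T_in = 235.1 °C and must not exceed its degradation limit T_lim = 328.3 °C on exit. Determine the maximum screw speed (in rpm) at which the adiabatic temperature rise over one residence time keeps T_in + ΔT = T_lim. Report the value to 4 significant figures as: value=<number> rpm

Convert throughput: Q = 230.0 kg/h = 230.0/3600 = 0.0638889 kg/s
t_res = M / Q_s = 14.73 / 0.0638889 = 230.557 s
Geometry in SI: D = 82.9 mm → 0.0829 m, h = 5.86 mm → 0.00586 m
ΔT_a = T_lim − T_in = 328.3 − 235.1 = 93.2 K
γ̇_max² = ΔT_a·ρ·cp / (η·t_res) = [93.2 × 1149 × 2086] / [5535 × 230.557] = 175.047 s⁻²
Take the square root: γ̇_max = √(175.047) = 13.2305 s⁻¹
N_max = γ̇_max·h / (π·D) = 13.2305 · 0.00586 / (π · 0.0829) = 0.297695 rev/s = 17.8617 rpm

value=17.86 rpm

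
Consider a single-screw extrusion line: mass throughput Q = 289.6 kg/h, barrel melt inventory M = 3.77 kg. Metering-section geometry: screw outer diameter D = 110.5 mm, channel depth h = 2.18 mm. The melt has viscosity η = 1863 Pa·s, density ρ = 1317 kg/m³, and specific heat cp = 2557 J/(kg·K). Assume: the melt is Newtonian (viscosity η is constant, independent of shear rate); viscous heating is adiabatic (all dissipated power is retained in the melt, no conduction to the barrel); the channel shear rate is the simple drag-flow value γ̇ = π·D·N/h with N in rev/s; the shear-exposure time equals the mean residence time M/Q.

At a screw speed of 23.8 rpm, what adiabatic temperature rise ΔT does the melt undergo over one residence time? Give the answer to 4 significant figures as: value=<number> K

Q_s = Q / 3600 = 289.6 / 3600 = 0.0804444 kg/s
t_res = M / Q_s = 3.77 ÷ 0.0804444 = 46.8646 s
Geometry in metres: D = 110.5 mm → 0.1105 m, h = 2.18 mm → 0.00218 m; screw speed N = 23.8 rpm = 0.396667 rev/s
γ̇ = π D N / h = (π)(0.1105)(0.396667) / 0.00218 = 63.1657 s⁻¹
ΔT = η·γ̇²·t_res / (ρ·cp) = 1863 · (63.1657)² · 46.8646 / (1317 · 2557) = 103.444 K

value=103.4 K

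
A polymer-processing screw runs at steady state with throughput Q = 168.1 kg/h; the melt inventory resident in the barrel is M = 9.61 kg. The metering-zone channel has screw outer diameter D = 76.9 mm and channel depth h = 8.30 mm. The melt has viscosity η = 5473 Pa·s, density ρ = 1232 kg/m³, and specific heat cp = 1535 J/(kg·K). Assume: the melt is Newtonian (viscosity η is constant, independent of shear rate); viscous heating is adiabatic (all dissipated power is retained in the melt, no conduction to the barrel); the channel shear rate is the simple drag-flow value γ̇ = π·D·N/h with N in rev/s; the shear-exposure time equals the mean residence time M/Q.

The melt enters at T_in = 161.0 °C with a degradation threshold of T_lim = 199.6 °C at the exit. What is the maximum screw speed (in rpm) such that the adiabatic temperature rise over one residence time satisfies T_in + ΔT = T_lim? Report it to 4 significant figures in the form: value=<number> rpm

value=16.59 rpm

Q_s = Q / 3600 = 168.1 / 3600 = 0.0466944 kg/s
t_res = M / Q_s = 9.61 / 0.0466944 = 205.806 s
D = 76.9 mm = 0.0769 m;  h = 8.30 mm = 0.0083 m
ΔT_a = T_lim − T_in = 199.6 °C − 161.0 °C = 38.6 K
γ̇_max² = ΔT_a·ρ·cp / (η·t_res) = [38.6 × 1232 × 1535] / [5473 × 205.806] = 64.8071 s⁻²
Take the square root: γ̇_max = √(64.8071) = 8.05029 s⁻¹
N_max = γ̇_max·h / (π·D) = 8.05029 · 0.0083 / (π · 0.0769) = 0.276575 rev/s = 16.5945 rpm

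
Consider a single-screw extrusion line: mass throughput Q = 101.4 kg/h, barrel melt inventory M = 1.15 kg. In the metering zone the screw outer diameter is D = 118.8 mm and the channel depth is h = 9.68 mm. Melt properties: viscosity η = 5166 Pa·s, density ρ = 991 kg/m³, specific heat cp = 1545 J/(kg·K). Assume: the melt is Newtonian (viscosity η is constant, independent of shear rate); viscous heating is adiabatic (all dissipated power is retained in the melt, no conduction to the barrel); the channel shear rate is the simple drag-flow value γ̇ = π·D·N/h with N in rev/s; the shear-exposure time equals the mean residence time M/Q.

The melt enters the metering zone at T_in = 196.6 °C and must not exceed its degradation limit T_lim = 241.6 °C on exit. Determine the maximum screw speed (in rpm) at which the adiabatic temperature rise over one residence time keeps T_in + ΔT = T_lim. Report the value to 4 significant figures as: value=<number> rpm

value=28.13 rpm

Q_s = Q / 3600 = 101.4 / 3600 = 0.0281667 kg/s
t_res = M / Q_s = 1.15 ÷ 0.0281667 = 40.8284 s
D = 118.8 mm = 0.1188 m;  h = 9.68 mm = 0.00968 m
Allowable rise: ΔT_a = T_lim − T_in = 241.6 − 196.6 = 45 K
γ̇_max² = ΔT_a·ρ·cp / (η·t_res) = [45 × 991 × 1545] / [5166 × 40.8284] = 326.661 s⁻²
Take the square root: γ̇_max = √(326.661) = 18.0738 s⁻¹
Solve γ̇ = πDN/h for N: N_max = γ̇_max·h/(π·D) = 18.0738 × 0.00968 / (π × 0.1188) = 0.468768 rev/s = 28.1261 rpm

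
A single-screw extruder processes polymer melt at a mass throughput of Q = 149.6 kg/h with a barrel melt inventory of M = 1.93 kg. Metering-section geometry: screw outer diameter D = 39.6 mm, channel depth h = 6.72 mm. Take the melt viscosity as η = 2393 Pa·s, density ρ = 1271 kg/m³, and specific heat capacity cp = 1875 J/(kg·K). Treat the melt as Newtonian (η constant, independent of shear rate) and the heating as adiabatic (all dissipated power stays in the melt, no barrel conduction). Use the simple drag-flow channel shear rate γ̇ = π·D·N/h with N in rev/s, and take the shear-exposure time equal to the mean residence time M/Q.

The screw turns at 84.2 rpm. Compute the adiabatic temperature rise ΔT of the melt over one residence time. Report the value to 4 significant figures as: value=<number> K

Convert throughput: Q = 149.6 kg/h = 149.6/3600 = 0.0415556 kg/s
t_res = M / Q_s = 1.93 / 0.0415556 = 46.4439 s
D = 39.6 mm = 0.0396 m;  h = 6.72 mm = 0.00672 m;  N = 84.2 rpm / 60 = 1.40333 rev/s
Shear rate: γ̇ = πDN/h = π·0.0396·1.40333/0.00672 = 25.9798 s⁻¹
ΔT = η·γ̇²·t_res/(ρ·cp) = [2393 × 25.9798² × 46.4439] / [1271 × 1875] = 31.4773 K

value=31.48 K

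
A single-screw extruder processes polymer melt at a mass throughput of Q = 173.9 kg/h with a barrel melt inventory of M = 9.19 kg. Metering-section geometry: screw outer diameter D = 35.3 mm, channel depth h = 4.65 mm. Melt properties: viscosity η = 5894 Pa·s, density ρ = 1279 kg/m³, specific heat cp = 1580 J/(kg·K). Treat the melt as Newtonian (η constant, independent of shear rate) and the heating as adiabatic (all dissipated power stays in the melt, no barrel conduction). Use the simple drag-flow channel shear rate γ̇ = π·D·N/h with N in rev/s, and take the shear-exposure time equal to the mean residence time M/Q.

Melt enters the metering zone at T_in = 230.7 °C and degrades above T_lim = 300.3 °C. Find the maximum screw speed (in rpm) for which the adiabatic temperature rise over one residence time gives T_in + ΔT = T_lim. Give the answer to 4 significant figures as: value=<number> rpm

value=28.18 rpm

Q_s = Q / 3600 = 173.9 / 3600 = 0.0483056 kg/s
Mean residence time: t_res = M/Q_s = 9.19 kg / 0.0483056 kg/s = 190.247 s
Convert to metres: D = 0.0353 m, h = 0.00465 m
Allowable rise: ΔT_a = T_lim − T_in = 300.3 − 230.7 = 69.6 K
Invert ΔT = ηγ̇²t_res/(ρcp) for γ̇: γ̇_max² = ΔT_a ρ cp / (η t_res) = 69.6·1279·1580 / (5894·190.247) = 125.432 s⁻²
Take the square root: γ̇_max = √(125.432) = 11.1996 s⁻¹
N_max = γ̇_max·h / (π·D) = 11.1996 · 0.00465 / (π · 0.0353) = 0.469605 rev/s = 28.1763 rpm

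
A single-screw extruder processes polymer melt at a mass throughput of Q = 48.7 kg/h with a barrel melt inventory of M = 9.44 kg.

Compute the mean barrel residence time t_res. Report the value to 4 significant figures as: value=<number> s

value=697.8 s

Q_s = Q / 3600 = 48.7 / 3600 = 0.0135278 kg/s
Mean residence time: t_res = M/Q_s = 9.44 kg / 0.0135278 kg/s = 697.823 s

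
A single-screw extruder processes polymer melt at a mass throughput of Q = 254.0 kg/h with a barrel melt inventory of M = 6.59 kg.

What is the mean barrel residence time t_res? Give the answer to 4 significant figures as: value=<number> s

Throughput in SI: Q_s = 254.0 kg/h ÷ 3600 s/h = 0.0705556 kg/s
t_res = M / Q_s = 6.59 ÷ 0.0705556 = 93.4016 s

value=93.40 s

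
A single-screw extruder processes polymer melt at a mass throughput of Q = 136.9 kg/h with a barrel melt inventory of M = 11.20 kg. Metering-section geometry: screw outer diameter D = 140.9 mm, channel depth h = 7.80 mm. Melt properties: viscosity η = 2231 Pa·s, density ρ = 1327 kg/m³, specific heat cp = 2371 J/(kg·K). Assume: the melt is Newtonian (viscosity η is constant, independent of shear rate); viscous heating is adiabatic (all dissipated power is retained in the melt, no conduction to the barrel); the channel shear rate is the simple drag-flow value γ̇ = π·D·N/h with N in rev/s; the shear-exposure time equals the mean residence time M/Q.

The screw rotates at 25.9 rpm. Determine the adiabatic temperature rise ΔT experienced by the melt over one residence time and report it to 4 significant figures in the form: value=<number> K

Convert throughput: Q = 136.9 kg/h = 136.9/3600 = 0.0380278 kg/s
t_res = M / Q_s = 11.20 ÷ 0.0380278 = 294.522 s
Geometry in metres: D = 140.9 mm → 0.1409 m, h = 7.80 mm → 0.0078 m; screw speed N = 25.9 rpm = 0.431667 rev/s
γ̇ = π·D·N / h = π · 0.1409 · 0.431667 / 0.0078 = 24.4971 s⁻¹
ΔT = η·γ̇²·t_res/(ρ·cp) = [2231 × 24.4971² × 294.522] / [1327 × 2371] = 125.327 K

value=125.3 K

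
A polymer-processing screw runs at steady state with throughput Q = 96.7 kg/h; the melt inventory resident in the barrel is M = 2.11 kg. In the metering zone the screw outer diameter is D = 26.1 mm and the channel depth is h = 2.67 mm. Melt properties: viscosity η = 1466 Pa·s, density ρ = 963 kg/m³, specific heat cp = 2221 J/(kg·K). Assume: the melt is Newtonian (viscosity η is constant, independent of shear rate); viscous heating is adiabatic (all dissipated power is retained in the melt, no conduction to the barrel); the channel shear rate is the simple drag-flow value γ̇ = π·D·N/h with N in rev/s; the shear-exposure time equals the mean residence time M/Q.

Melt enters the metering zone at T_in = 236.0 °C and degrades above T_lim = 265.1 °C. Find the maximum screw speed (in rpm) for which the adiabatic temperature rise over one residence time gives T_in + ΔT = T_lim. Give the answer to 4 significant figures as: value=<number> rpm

value=45.42 rpm

Convert throughput: Q = 96.7 kg/h = 96.7/3600 = 0.0268611 kg/s
t_res = M / Q_s = 2.11 ÷ 0.0268611 = 78.5522 s
Convert to metres: D = 0.0261 m, h = 0.00267 m
Allowable rise: ΔT_a = T_lim − T_in = 265.1 − 236.0 = 29.1 K
γ̇_max² = ΔT_a·ρ·cp/(η·t_res) = 29.1·963·2221/(1466·78.5522) = 540.475 s⁻²
γ̇_max = sqrt(540.475) = 23.2481 s⁻¹
N_max = γ̇_max h / (πD) = 23.2481·0.00267/(π·0.0261) = 0.757022 rev/s → ×60 = 45.4213 rpm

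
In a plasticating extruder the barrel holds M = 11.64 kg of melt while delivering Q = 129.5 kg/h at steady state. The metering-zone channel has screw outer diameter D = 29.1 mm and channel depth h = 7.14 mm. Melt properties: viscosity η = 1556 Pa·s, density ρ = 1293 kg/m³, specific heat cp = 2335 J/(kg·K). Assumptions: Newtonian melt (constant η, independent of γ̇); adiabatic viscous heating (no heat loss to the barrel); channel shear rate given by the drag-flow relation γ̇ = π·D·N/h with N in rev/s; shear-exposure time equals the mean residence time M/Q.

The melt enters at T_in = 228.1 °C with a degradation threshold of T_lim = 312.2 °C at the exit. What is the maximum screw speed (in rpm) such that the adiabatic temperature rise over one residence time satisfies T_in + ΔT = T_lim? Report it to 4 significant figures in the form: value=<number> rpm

Q_s = Q / 3600 = 129.5 / 3600 = 0.0359722 kg/s
t_res = M / Q_s = 11.64 ÷ 0.0359722 = 323.583 s
Convert to metres: D = 0.0291 m, h = 0.00714 m
ΔT_a = T_lim − T_in = 312.2 − 228.1 = 84.1 K
γ̇_max² = ΔT_a·ρ·cp/(η·t_res) = 84.1·1293·2335/(1556·323.583) = 504.297 s⁻²
γ̇_max = √504.297 = 22.4566 s⁻¹
N_max = γ̇_max h / (πD) = 22.4566·0.00714/(π·0.0291) = 1.75387 rev/s → ×60 = 105.232 rpm

value=105.2 rpm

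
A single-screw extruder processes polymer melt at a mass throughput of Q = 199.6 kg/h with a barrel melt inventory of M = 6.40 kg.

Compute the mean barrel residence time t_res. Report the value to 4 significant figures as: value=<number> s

Throughput in SI: Q_s = 199.6 kg/h ÷ 3600 s/h = 0.0554444 kg/s
t_res = M / Q_s = 6.40 ÷ 0.0554444 = 115.431 s

value=115.4 s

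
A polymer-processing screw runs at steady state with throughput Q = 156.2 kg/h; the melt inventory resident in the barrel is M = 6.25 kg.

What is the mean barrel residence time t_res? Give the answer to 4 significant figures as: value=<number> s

value=144.0 s

Convert throughput: Q = 156.2 kg/h = 156.2/3600 = 0.0433889 kg/s
t_res = M / Q_s = 6.25 ÷ 0.0433889 = 144.046 s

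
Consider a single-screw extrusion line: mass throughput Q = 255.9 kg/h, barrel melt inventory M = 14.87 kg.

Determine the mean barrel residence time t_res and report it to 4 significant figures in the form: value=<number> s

value=209.2 s

Convert throughput: Q = 255.9 kg/h = 255.9/3600 = 0.0710833 kg/s
t_res = M / Q_s = 14.87 ÷ 0.0710833 = 209.191 s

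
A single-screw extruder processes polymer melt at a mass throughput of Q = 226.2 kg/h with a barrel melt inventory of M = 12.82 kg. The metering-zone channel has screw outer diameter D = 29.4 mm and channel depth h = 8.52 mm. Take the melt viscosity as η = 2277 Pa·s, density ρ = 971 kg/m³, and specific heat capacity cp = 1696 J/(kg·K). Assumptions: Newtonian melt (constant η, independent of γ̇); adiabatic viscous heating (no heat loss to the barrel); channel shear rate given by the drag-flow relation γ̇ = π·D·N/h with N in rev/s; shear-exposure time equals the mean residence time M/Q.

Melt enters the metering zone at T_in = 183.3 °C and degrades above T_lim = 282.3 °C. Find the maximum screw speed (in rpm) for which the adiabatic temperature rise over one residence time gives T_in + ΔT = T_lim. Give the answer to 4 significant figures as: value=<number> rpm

value=103.7 rpm

Throughput in SI: Q_s = 226.2 kg/h ÷ 3600 s/h = 0.0628333 kg/s
t_res = M / Q_s = 12.82 / 0.0628333 = 204.032 s
D = 29.4 mm = 0.0294 m;  h = 8.52 mm = 0.00852 m
Allowable rise: ΔT_a = T_lim − T_in = 282.3 − 183.3 = 99 K
γ̇_max² = ΔT_a·ρ·cp/(η·t_res) = 99·971·1696/(2277·204.032) = 350.929 s⁻²
γ̇_max = √350.929 = 18.7331 s⁻¹
Solve γ̇ = πDN/h for N: N_max = γ̇_max·h/(π·D) = 18.7331 × 0.00852 / (π × 0.0294) = 1.72803 rev/s = 103.682 rpm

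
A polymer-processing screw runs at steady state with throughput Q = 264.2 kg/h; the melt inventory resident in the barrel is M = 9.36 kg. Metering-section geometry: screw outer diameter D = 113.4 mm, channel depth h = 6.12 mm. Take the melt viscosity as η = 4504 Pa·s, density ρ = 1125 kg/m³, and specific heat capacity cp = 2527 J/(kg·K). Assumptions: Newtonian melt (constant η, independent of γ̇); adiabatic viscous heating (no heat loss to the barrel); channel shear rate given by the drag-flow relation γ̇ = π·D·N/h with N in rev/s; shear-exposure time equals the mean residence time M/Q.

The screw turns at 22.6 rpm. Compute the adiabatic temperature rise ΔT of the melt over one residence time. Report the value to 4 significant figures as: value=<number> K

Convert throughput: Q = 264.2 kg/h = 264.2/3600 = 0.0733889 kg/s
t_res = M / Q_s = 9.36 / 0.0733889 = 127.54 s
D = 113.4 mm = 0.1134 m;  h = 6.12 mm = 0.00612 m;  N = 22.6 rpm / 60 = 0.376667 rev/s
Shear rate: γ̇ = πDN/h = π·0.1134·0.376667/0.00612 = 21.9265 s⁻¹
Adiabatic rise: ΔT = η γ̇² t_res / (ρ cp) = 4504·(21.9265)²·127.54 / (1125·2527) = 97.1457 K

value=97.15 K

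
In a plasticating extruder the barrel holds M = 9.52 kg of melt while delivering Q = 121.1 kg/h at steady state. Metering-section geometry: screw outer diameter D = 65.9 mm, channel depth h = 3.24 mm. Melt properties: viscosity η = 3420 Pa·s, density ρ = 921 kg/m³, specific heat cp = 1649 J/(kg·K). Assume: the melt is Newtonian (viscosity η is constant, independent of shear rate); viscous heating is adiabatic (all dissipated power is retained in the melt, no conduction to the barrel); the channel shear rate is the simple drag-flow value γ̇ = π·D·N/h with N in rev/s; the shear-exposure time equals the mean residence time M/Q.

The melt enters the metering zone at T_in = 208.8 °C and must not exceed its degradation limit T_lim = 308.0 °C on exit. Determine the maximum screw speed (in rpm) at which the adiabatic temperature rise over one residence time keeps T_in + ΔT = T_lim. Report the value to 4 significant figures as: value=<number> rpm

value=11.72 rpm

Q_s = Q / 3600 = 121.1 / 3600 = 0.0336389 kg/s
t_res = M / Q_s = 9.52 ÷ 0.0336389 = 283.006 s
D = 65.9 mm = 0.0659 m;  h = 3.24 mm = 0.00324 m
Allowable rise: ΔT_a = T_lim − T_in = 308.0 − 208.8 = 99.2 K
Invert ΔT = ηγ̇²t_res/(ρcp) for γ̇: γ̇_max² = ΔT_a ρ cp / (η t_res) = 99.2·921·1649 / (3420·283.006) = 155.658 s⁻²
γ̇_max = sqrt(155.658) = 12.4763 s⁻¹
N_max = γ̇_max·h / (π·D) = 12.4763 · 0.00324 / (π · 0.0659) = 0.195252 rev/s = 11.7151 rpm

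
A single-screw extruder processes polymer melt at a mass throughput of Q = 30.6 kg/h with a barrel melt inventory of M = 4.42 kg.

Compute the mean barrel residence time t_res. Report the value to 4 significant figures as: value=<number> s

value=520.0 s

Q_s = Q / 3600 = 30.6 / 3600 = 0.0085 kg/s
t_res = M / Q_s = 4.42 ÷ 0.0085 = 520 s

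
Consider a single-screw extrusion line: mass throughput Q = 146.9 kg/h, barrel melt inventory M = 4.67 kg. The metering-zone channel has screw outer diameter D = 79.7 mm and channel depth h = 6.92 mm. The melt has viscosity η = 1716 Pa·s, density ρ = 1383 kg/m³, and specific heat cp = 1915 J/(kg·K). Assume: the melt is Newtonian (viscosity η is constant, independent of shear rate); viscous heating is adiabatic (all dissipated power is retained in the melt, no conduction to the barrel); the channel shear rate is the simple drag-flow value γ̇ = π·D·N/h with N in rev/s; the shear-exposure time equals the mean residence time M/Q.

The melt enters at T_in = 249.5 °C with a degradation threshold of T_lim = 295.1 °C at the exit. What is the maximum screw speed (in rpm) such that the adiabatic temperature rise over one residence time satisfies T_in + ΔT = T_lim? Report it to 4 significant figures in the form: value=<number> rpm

Q_s = Q / 3600 = 146.9 / 3600 = 0.0408056 kg/s
t_res = M / Q_s = 4.67 / 0.0408056 = 114.445 s
Convert to metres: D = 0.0797 m, h = 0.00692 m
Allowable rise: ΔT_a = T_lim − T_in = 295.1 − 249.5 = 45.6 K
γ̇_max² = ΔT_a·ρ·cp / (η·t_res) = [45.6 × 1383 × 1915] / [1716 × 114.445] = 614.952 s⁻²
γ̇_max = sqrt(614.952) = 24.7982 s⁻¹
N_max = γ̇_max·h / (π·D) = 24.7982 · 0.00692 / (π · 0.0797) = 0.685359 rev/s = 41.1216 rpm

value=41.12 rpm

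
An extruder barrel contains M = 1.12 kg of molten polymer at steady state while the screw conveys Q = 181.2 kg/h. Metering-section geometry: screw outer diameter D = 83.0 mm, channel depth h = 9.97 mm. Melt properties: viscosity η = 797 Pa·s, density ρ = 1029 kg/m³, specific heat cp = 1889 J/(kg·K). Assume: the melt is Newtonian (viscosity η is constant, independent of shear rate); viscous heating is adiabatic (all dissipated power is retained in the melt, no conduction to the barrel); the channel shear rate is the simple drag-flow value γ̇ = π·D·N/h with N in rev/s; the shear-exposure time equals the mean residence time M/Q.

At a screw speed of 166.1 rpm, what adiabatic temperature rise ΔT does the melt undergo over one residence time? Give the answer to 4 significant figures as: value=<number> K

Throughput in SI: Q_s = 181.2 kg/h ÷ 3600 s/h = 0.0503333 kg/s
Mean residence time: t_res = M/Q_s = 1.12 kg / 0.0503333 kg/s = 22.2517 s
Geometry in metres: D = 83.0 mm → 0.083 m, h = 9.97 mm → 0.00997 m; screw speed N = 166.1 rpm = 2.76833 rev/s
Shear rate: γ̇ = πDN/h = π·0.083·2.76833/0.00997 = 72.4021 s⁻¹
ΔT = η·γ̇²·t_res/(ρ·cp) = [797 × 72.4021² × 22.2517] / [1029 × 1889] = 47.8273 K

value=47.83 K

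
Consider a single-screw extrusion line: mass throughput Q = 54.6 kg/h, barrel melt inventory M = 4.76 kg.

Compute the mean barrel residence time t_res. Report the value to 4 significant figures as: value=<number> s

value=313.8 s

Throughput in SI: Q_s = 54.6 kg/h ÷ 3600 s/h = 0.0151667 kg/s
Mean residence time: t_res = M/Q_s = 4.76 kg / 0.0151667 kg/s = 313.846 s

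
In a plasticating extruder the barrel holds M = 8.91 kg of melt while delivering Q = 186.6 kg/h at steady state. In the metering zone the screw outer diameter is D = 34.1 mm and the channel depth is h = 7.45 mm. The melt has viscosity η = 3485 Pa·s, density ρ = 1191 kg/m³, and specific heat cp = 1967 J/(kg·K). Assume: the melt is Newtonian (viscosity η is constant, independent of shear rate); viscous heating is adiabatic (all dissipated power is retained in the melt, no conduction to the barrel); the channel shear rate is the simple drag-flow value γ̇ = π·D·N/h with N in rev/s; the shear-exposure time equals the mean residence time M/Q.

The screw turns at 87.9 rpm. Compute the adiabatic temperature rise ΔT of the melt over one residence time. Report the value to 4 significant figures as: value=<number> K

value=113.5 K

Q_s = Q / 3600 = 186.6 / 3600 = 0.0518333 kg/s
Mean residence time: t_res = M/Q_s = 8.91 kg / 0.0518333 kg/s = 171.897 s
Geometry in metres: D = 34.1 mm → 0.0341 m, h = 7.45 mm → 0.00745 m; screw speed N = 87.9 rpm = 1.465 rev/s
γ̇ = π D N / h = (π)(0.0341)(1.465) / 0.00745 = 21.0662 s⁻¹
Adiabatic rise: ΔT = η γ̇² t_res / (ρ cp) = 3485·(21.0662)²·171.897 / (1191·1967) = 113.482 K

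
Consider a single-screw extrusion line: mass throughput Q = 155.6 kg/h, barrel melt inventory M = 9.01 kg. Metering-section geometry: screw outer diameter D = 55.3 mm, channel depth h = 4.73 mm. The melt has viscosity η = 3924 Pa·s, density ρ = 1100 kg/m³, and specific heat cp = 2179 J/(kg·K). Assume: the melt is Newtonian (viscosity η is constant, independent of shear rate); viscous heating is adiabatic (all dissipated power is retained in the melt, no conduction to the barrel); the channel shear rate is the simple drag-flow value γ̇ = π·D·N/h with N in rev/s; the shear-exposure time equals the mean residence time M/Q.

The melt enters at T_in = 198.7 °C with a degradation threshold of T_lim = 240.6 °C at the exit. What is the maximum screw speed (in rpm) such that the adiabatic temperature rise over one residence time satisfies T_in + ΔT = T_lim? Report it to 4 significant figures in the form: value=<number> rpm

Convert throughput: Q = 155.6 kg/h = 155.6/3600 = 0.0432222 kg/s
t_res = M / Q_s = 9.01 ÷ 0.0432222 = 208.458 s
Convert to metres: D = 0.0553 m, h = 0.00473 m
ΔT_a = T_lim − T_in = 240.6 °C − 198.7 °C = 41.9 K
γ̇_max² = ΔT_a·ρ·cp / (η·t_res) = [41.9 × 1100 × 2179] / [3924 × 208.458] = 122.777 s⁻²
Take the square root: γ̇_max = √(122.777) = 11.0805 s⁻¹
N_max = γ̇_max·h / (π·D) = 11.0805 · 0.00473 / (π · 0.0553) = 0.301679 rev/s = 18.1007 rpm

value=18.10 rpm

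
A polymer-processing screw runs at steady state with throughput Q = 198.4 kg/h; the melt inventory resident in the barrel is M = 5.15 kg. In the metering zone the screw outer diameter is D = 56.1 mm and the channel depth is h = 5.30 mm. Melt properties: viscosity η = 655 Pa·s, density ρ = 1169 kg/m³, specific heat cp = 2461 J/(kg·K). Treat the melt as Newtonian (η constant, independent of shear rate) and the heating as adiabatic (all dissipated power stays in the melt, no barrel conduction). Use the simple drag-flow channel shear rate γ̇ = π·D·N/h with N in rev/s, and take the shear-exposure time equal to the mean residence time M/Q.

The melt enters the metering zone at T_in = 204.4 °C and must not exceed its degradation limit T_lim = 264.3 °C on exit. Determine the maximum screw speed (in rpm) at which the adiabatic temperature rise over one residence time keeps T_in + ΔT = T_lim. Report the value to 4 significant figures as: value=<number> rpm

Convert throughput: Q = 198.4 kg/h = 198.4/3600 = 0.0551111 kg/s
Mean residence time: t_res = M/Q_s = 5.15 kg / 0.0551111 kg/s = 93.4476 s
Convert to metres: D = 0.0561 m, h = 0.0053 m
ΔT_a = T_lim − T_in = 264.3 − 204.4 = 59.9 K
γ̇_max² = ΔT_a·ρ·cp/(η·t_res) = 59.9·1169·2461/(655·93.4476) = 2815.42 s⁻²
γ̇_max = sqrt(2815.42) = 53.0606 s⁻¹
N_max = γ̇_max h / (πD) = 53.0606·0.0053/(π·0.0561) = 1.59564 rev/s → ×60 = 95.7384 rpm

value=95.74 rpm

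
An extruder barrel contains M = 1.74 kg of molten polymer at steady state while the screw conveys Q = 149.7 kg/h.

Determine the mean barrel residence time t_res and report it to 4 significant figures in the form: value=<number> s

Throughput in SI: Q_s = 149.7 kg/h ÷ 3600 s/h = 0.0415833 kg/s
Mean residence time: t_res = M/Q_s = 1.74 kg / 0.0415833 kg/s = 41.8437 s

value=41.84 s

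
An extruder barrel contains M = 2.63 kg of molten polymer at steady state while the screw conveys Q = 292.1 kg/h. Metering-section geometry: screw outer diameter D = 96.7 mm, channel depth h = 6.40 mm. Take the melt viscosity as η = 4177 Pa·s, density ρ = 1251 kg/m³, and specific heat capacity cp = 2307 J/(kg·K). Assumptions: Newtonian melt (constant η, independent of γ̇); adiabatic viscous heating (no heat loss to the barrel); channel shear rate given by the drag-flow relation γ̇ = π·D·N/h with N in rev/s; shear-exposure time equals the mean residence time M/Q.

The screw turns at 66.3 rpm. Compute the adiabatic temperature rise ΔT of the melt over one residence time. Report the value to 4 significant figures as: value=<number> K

value=129.1 K

Throughput in SI: Q_s = 292.1 kg/h ÷ 3600 s/h = 0.0811389 kg/s
Mean residence time: t_res = M/Q_s = 2.63 kg / 0.0811389 kg/s = 32.4136 s
Geometry in metres: D = 96.7 mm → 0.0967 m, h = 6.40 mm → 0.0064 m; screw speed N = 66.3 rpm = 1.105 rev/s
γ̇ = π D N / h = (π)(0.0967)(1.105) / 0.0064 = 52.4516 s⁻¹
ΔT = η·γ̇²·t_res / (ρ·cp) = 4177 · (52.4516)² · 32.4136 / (1251 · 2307) = 129.064 K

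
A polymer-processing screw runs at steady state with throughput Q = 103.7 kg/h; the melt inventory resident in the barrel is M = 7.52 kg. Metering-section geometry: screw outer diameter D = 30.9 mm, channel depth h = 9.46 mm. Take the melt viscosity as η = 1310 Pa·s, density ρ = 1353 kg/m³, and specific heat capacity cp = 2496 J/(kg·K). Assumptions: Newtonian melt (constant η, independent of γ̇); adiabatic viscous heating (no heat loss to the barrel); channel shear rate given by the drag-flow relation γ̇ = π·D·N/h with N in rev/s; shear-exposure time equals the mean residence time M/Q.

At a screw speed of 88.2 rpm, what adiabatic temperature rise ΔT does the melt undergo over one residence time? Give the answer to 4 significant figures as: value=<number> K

value=23.04 K

Throughput in SI: Q_s = 103.7 kg/h ÷ 3600 s/h = 0.0288056 kg/s
Mean residence time: t_res = M/Q_s = 7.52 kg / 0.0288056 kg/s = 261.061 s
Geometry in metres: D = 30.9 mm → 0.0309 m, h = 9.46 mm → 0.00946 m; screw speed N = 88.2 rpm = 1.47 rev/s
γ̇ = π D N / h = (π)(0.0309)(1.47) / 0.00946 = 15.0846 s⁻¹
ΔT = η·γ̇²·t_res / (ρ·cp) = 1310 · (15.0846)² · 261.061 / (1353 · 2496) = 23.043 K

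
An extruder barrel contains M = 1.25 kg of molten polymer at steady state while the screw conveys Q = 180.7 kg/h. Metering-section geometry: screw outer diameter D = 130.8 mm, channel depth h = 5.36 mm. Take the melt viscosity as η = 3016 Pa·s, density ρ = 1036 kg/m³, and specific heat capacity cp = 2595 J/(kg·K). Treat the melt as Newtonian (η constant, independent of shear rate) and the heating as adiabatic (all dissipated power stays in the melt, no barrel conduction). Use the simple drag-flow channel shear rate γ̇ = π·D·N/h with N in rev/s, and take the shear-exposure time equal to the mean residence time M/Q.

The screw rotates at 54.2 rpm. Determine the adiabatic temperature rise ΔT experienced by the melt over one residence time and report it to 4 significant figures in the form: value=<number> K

Convert throughput: Q = 180.7 kg/h = 180.7/3600 = 0.0501944 kg/s
t_res = M / Q_s = 1.25 ÷ 0.0501944 = 24.9032 s
Geometry in metres: D = 130.8 mm → 0.1308 m, h = 5.36 mm → 0.00536 m; screw speed N = 54.2 rpm = 0.903333 rev/s
γ̇ = π D N / h = (π)(0.1308)(0.903333) / 0.00536 = 69.2534 s⁻¹
ΔT = η·γ̇²·t_res/(ρ·cp) = [3016 × 69.2534² × 24.9032] / [1036 × 2595] = 133.989 K

value=134.0 K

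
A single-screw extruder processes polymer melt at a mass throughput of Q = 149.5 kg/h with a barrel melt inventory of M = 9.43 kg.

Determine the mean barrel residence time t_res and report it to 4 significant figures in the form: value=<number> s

Convert throughput: Q = 149.5 kg/h = 149.5/3600 = 0.0415278 kg/s
t_res = M / Q_s = 9.43 / 0.0415278 = 227.077 s

value=227.1 s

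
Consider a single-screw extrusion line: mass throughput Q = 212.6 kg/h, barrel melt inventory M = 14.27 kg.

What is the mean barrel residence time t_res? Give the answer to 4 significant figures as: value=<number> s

value=241.6 s

Convert throughput: Q = 212.6 kg/h = 212.6/3600 = 0.0590556 kg/s
t_res = M / Q_s = 14.27 / 0.0590556 = 241.637 s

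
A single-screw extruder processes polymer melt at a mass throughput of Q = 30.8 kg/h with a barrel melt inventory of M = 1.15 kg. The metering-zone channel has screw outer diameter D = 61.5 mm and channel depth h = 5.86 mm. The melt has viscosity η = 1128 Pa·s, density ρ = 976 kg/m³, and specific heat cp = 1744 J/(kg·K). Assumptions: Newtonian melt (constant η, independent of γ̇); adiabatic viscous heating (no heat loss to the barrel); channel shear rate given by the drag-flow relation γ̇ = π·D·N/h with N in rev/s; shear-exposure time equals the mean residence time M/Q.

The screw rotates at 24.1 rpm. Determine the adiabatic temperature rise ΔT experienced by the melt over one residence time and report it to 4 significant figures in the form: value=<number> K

Convert throughput: Q = 30.8 kg/h = 30.8/3600 = 0.00855556 kg/s
t_res = M / Q_s = 1.15 / 0.00855556 = 134.416 s
Geometry in metres: D = 61.5 mm → 0.0615 m, h = 5.86 mm → 0.00586 m; screw speed N = 24.1 rpm = 0.401667 rev/s
γ̇ = π D N / h = (π)(0.0615)(0.401667) / 0.00586 = 13.2432 s⁻¹
Adiabatic rise: ΔT = η γ̇² t_res / (ρ cp) = 1128·(13.2432)²·134.416 / (976·1744) = 15.6224 K

value=15.62 K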